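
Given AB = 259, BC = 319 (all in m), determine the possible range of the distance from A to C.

60 ≤ AC ≤ 578 m

By the triangle inequality, |259 − 319| ≤ AC ≤ 259 + 319.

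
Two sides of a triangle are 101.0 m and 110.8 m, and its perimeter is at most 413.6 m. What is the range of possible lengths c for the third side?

Triangle inequality alone gives 9.8 < c < 211.8.
The perimeter condition gives c ≤ 413.6 − 101.0 − 110.8 = 201.8.
Intersecting the two: 9.8 < c ≤ 201.8.

9.8 < c ≤ 201.8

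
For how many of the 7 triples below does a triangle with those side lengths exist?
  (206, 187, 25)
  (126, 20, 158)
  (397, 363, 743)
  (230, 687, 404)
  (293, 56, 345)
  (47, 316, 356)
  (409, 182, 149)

4

(25,187,206): 25+187 > 206 → valid
(20,126,158): 20+126 ≤ 158 → not valid
(363,397,743): 363+397 > 743 → valid
(230,404,687): 230+404 ≤ 687 → not valid
(56,293,345): 56+293 > 345 → valid
(47,316,356): 47+316 > 356 → valid
(149,182,409): 149+182 ≤ 409 → not valid
4 of the 7 triples form a triangle.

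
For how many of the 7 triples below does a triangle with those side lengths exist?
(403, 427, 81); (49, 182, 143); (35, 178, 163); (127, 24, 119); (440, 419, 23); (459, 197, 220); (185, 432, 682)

5

(81,403,427): 81+403 > 427 → valid
(49,143,182): 49+143 > 182 → valid
(35,163,178): 35+163 > 178 → valid
(24,119,127): 24+119 > 127 → valid
(23,419,440): 23+419 > 440 → valid
(197,220,459): 197+220 ≤ 459 → not valid
(185,432,682): 185+432 ≤ 682 → not valid
5 of the 7 triples form a triangle.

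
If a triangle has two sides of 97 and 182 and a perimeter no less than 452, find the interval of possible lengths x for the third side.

173 ≤ x < 279

Triangle inequality alone gives 85 < x < 279.
The perimeter condition gives x ≥ 452 − 97 − 182 = 173.
Intersecting the two: 173 ≤ x < 279.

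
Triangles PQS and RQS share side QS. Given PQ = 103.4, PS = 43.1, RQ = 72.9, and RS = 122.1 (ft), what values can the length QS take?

60.3 < QS < 146.5

From triangle PQS: |103.4 − 43.1| < QS < 103.4 + 43.1, i.e. 60.3 < QS < 146.5.
From triangle RQS: 49.2 < QS < 195.0.
Both must hold, so QS lies in the intersection.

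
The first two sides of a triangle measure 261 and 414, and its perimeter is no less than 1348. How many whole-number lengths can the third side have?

2

Triangle inequality: 153 < x < 675. Perimeter ≥ 1348 gives x ≥ 1348 − 261 − 414 = 673.
So 673 ≤ x < 675; integers 673 through 674: 2 values.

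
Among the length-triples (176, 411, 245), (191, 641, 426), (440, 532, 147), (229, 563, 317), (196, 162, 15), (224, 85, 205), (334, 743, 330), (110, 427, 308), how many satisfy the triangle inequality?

(176,245,411): 176+245 > 411 → valid
(191,426,641): 191+426 ≤ 641 → not valid
(147,440,532): 147+440 > 532 → valid
(229,317,563): 229+317 ≤ 563 → not valid
(15,162,196): 15+162 ≤ 196 → not valid
(85,205,224): 85+205 > 224 → valid
(330,334,743): 330+334 ≤ 743 → not valid
(110,308,427): 110+308 ≤ 427 → not valid
3 of the 8 triples form a triangle.

3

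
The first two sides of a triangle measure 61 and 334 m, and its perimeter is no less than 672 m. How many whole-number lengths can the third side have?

118

Triangle inequality: 273 < x < 395. Perimeter ≥ 672 gives x ≥ 672 − 61 − 334 = 277.
So 277 ≤ x < 395; integers 277 through 394: 118 values.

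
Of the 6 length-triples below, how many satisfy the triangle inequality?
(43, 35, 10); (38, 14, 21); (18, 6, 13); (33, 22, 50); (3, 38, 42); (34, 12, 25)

(10,35,43): 10+35 > 43 → valid
(14,21,38): 14+21 ≤ 38 → not valid
(6,13,18): 6+13 > 18 → valid
(22,33,50): 22+33 > 50 → valid
(3,38,42): 3+38 ≤ 42 → not valid
(12,25,34): 12+25 > 34 → valid
4 of the 6 triples form a triangle.

4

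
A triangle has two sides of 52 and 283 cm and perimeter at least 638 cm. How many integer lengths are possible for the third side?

32

Triangle inequality: 231 < x < 335. Perimeter ≥ 638 gives x ≥ 638 − 52 − 283 = 303.
So 303 ≤ x < 335; integers 303 through 334: 32 values.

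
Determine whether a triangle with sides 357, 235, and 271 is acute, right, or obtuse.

Compare the square of the longest side to the sum of squares of the other two: 235² + 271² = 128666 > 127449 = 357².

acute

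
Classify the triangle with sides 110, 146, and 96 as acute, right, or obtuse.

right

Compare the square of the longest side to the sum of squares of the other two: 96² + 110² = 21316 = 146².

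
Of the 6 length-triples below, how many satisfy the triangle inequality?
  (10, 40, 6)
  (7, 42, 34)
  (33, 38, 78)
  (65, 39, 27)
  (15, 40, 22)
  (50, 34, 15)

(6,10,40): 6+10 ≤ 40 → not valid
(7,34,42): 7+34 ≤ 42 → not valid
(33,38,78): 33+38 ≤ 78 → not valid
(27,39,65): 27+39 > 65 → valid
(15,22,40): 15+22 ≤ 40 → not valid
(15,34,50): 15+34 ≤ 50 → not valid
1 of the 6 triples forms a triangle.

1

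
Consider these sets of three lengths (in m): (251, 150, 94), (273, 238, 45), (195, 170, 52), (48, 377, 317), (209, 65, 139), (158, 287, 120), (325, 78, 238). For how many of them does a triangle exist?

(94,150,251): 94+150 ≤ 251 → not valid
(45,238,273): 45+238 > 273 → valid
(52,170,195): 52+170 > 195 → valid
(48,317,377): 48+317 ≤ 377 → not valid
(65,139,209): 65+139 ≤ 209 → not valid
(120,158,287): 120+158 ≤ 287 → not valid
(78,238,325): 78+238 ≤ 325 → not valid
2 of the 7 triples form a triangle.

2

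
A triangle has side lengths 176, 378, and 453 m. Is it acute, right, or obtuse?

Compare the square of the longest side to the sum of squares of the other two: 176² + 378² = 173860 < 205209 = 453².

obtuse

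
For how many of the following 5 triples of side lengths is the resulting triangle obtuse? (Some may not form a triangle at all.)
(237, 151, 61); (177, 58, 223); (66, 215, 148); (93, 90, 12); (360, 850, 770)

(237,151,61): 61+151 ≤ 237, not a triangle
(177,58,223): 58²+177² = 34693 < 49729 = 223² → obtuse
(66,215,148): 66+148 ≤ 215, not a triangle
(93,90,12): 12²+90² = 8244 < 8649 = 93² → obtuse
(360,850,770): 360²+770² = 722500 = 850² → right
2 of the 5 are obtuse.

2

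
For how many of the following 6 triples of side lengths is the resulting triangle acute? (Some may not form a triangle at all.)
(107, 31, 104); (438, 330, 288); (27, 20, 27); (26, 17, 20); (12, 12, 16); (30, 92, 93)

(107,31,104): 31²+104² = 11777 > 11449 = 107² → acute
(438,330,288): 288²+330² = 191844 = 438² → right
(27,20,27): 20²+27² = 1129 > 729 = 27² → acute
(26,17,20): 17²+20² = 689 > 676 = 26² → acute
(12,12,16): 12²+12² = 288 > 256 = 16² → acute
(30,92,93): 30²+92² = 9364 > 8649 = 93² → acute
5 of the 6 are acute.

5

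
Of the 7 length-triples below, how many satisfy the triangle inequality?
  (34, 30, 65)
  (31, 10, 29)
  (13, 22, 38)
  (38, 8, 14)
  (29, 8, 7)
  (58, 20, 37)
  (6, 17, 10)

(30,34,65): 30+34 ≤ 65 → not valid
(10,29,31): 10+29 > 31 → valid
(13,22,38): 13+22 ≤ 38 → not valid
(8,14,38): 8+14 ≤ 38 → not valid
(7,8,29): 7+8 ≤ 29 → not valid
(20,37,58): 20+37 ≤ 58 → not valid
(6,10,17): 6+10 ≤ 17 → not valid
1 of the 7 triples forms a triangle.

1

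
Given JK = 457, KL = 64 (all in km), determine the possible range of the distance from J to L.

393 ≤ JL ≤ 521 km

By the triangle inequality, |457 − 64| ≤ JL ≤ 457 + 64.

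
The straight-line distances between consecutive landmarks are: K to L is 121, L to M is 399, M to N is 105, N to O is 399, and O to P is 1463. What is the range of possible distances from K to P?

439 ≤ KP ≤ 2487

The maximum is all hops collinear in one direction: 121 + 399 + 105 + 399 + 1463 = 2487.
The longest hop is 1463; the others sum to 1024. Folding the others back against it leaves at least 1463 − 1024 = 439.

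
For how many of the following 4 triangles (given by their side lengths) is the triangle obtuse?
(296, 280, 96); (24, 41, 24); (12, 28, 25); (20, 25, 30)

(296,280,96): 96²+280² = 87616 = 296² → right
(24,41,24): 24²+24² = 1152 < 1681 = 41² → obtuse
(12,28,25): 12²+25² = 769 < 784 = 28² → obtuse
(20,25,30): 20²+25² = 1025 > 900 = 30² → acute
2 of the 4 are obtuse.

2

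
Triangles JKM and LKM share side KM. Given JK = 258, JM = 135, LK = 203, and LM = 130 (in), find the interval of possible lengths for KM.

123 < KM < 333

From triangle JKM: |258 − 135| < KM < 258 + 135, i.e. 123 < KM < 393.
From triangle LKM: 73 < KM < 333.
Both must hold, so KM lies in the intersection.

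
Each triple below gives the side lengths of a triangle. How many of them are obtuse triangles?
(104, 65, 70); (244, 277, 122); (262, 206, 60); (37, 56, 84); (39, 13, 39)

(104,65,70): 65²+70² = 9125 < 10816 = 104² → obtuse
(244,277,122): 122²+244² = 74420 < 76729 = 277² → obtuse
(262,206,60): 60²+206² = 46036 < 68644 = 262² → obtuse
(37,56,84): 37²+56² = 4505 < 7056 = 84² → obtuse
(39,13,39): 13²+39² = 1690 > 1521 = 39² → acute
4 of the 5 are obtuse.

4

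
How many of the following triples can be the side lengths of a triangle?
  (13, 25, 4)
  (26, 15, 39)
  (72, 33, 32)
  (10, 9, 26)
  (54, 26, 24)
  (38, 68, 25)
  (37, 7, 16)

1

(4,13,25): 4+13 ≤ 25 → not valid
(15,26,39): 15+26 > 39 → valid
(32,33,72): 32+33 ≤ 72 → not valid
(9,10,26): 9+10 ≤ 26 → not valid
(24,26,54): 24+26 ≤ 54 → not valid
(25,38,68): 25+38 ≤ 68 → not valid
(7,16,37): 7+16 ≤ 37 → not valid
1 of the 7 triples forms a triangle.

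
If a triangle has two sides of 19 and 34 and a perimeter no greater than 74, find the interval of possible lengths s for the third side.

Triangle inequality alone gives 15 < s < 53.
The perimeter condition gives s ≤ 74 − 19 − 34 = 21.
Intersecting the two: 15 < s ≤ 21.

15 < s ≤ 21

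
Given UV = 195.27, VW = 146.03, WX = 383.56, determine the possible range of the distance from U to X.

The maximum is all hops collinear in one direction: 195.27 + 146.03 + 383.56 = 724.86.
The longest hop is 383.56; the others sum to 341.30. Folding the others back against it leaves at least 383.56 − 341.30 = 42.26.

42.26 ≤ UX ≤ 724.86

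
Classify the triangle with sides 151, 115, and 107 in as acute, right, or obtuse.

acute

Compare the square of the longest side to the sum of squares of the other two: 107² + 115² = 24674 > 22801 = 151².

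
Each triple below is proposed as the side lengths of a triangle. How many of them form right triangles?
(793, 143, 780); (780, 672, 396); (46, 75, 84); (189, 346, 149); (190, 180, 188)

2

(793,143,780): 143²+780² = 628849 = 793² → right
(780,672,396): 396²+672² = 608400 = 780² → right
(46,75,84): 46²+75² = 7741 > 7056 = 84² → acute
(189,346,149): 149+189 ≤ 346, not a triangle
(190,180,188): 180²+188² = 67744 > 36100 = 190² → acute
2 of the 5 are right.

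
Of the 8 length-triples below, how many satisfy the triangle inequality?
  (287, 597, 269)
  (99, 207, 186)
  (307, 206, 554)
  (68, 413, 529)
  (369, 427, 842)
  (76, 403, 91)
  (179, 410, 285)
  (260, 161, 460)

2

(269,287,597): 269+287 ≤ 597 → not valid
(99,186,207): 99+186 > 207 → valid
(206,307,554): 206+307 ≤ 554 → not valid
(68,413,529): 68+413 ≤ 529 → not valid
(369,427,842): 369+427 ≤ 842 → not valid
(76,91,403): 76+91 ≤ 403 → not valid
(179,285,410): 179+285 > 410 → valid
(161,260,460): 161+260 ≤ 460 → not valid
2 of the 8 triples form a triangle.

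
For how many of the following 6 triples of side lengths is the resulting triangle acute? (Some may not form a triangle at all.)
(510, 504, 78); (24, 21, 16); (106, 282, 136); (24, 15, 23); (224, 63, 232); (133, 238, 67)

3

(510,504,78): 78²+504² = 260100 = 510² → right
(24,21,16): 16²+21² = 697 > 576 = 24² → acute
(106,282,136): 106+136 ≤ 282, not a triangle
(24,15,23): 15²+23² = 754 > 576 = 24² → acute
(224,63,232): 63²+224² = 54145 > 53824 = 232² → acute
(133,238,67): 67+133 ≤ 238, not a triangle
3 of the 6 are acute.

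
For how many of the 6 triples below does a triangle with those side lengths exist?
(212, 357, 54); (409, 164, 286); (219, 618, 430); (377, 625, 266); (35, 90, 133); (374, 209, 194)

(54,212,357): 54+212 ≤ 357 → not valid
(164,286,409): 164+286 > 409 → valid
(219,430,618): 219+430 > 618 → valid
(266,377,625): 266+377 > 625 → valid
(35,90,133): 35+90 ≤ 133 → not valid
(194,209,374): 194+209 > 374 → valid
4 of the 6 triples form a triangle.

4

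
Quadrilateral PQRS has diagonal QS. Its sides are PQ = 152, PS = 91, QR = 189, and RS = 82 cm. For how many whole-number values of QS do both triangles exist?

135

From triangle PQS: 61 < QS < 243.
From triangle RQS: 107 < QS < 271.
Intersection: 107 < QS < 243, so integers 108 through 242: 135 values.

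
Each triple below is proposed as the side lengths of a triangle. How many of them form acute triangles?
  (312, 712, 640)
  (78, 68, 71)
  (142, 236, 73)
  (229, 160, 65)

(312,712,640): 312²+640² = 506944 = 712² → right
(78,68,71): 68²+71² = 9665 > 6084 = 78² → acute
(142,236,73): 73+142 ≤ 236, not a triangle
(229,160,65): 65+160 ≤ 229, not a triangle
1 of the 4 is acute.

1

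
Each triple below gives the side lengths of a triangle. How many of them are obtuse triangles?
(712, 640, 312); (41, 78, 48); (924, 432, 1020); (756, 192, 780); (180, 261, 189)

1

(712,640,312): 312²+640² = 506944 = 712² → right
(41,78,48): 41²+48² = 3985 < 6084 = 78² → obtuse
(924,432,1020): 432²+924² = 1040400 = 1020² → right
(756,192,780): 192²+756² = 608400 = 780² → right
(180,261,189): 180²+189² = 68121 = 261² → right
1 of the 5 is obtuse.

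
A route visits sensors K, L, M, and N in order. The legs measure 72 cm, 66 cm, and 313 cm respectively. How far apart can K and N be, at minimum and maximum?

175 ≤ KN ≤ 451 cm

The maximum is all hops collinear in one direction: 72 + 66 + 313 = 451.
The longest hop is 313; the others sum to 138. Folding the others back against it leaves at least 313 − 138 = 175.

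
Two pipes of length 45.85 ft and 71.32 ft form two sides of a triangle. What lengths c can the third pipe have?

25.47 < c < 117.17

By the triangle inequality, c must be less than 45.85 + 71.32 = 117.17 and greater than |45.85 − 71.32| = 25.47.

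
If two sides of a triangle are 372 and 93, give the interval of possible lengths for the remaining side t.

279 < t < 465

By the triangle inequality, t must be less than 372 + 93 = 465 and greater than |372 − 93| = 279.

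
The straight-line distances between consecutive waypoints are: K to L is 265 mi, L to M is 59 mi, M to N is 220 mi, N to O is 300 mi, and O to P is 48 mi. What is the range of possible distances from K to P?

The maximum is all hops collinear in one direction: 265 + 59 + 220 + 300 + 48 = 892.
The longest hop is 300; the others sum to 592. Since 300 ≤ 592, the path can fold back on itself completely, so the minimum distance is 0.

0 ≤ KP ≤ 892 mi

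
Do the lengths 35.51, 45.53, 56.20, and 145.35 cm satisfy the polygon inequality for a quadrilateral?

For a quadrilateral, each side must be shorter than the sum of the others.
Here the longest side is 145.35, but the remaining 3 sides sum to only 137.24.

No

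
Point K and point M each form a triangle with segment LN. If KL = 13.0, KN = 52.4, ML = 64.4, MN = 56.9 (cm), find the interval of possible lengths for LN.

39.4 < LN < 65.4

From triangle KLN: |13.0 − 52.4| < LN < 13.0 + 52.4, i.e. 39.4 < LN < 65.4.
From triangle MLN: 7.5 < LN < 121.3.
Both must hold, so LN lies in the intersection.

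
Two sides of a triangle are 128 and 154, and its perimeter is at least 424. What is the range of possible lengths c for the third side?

Triangle inequality alone gives 26 < c < 282.
The perimeter condition gives c ≥ 424 − 128 − 154 = 142.
Intersecting the two: 142 ≤ c < 282.

142 ≤ c < 282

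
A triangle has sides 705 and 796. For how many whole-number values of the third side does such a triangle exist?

The third side lies in the open interval (91, 1501).
Integers from 92 to 1500 inclusive: 1500 − 92 + 1 = 1409.

1409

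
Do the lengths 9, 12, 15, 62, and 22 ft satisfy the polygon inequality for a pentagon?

No

For a pentagon, each side must be shorter than the sum of the others.
Here the longest side is 62, but the remaining 4 sides sum to only 58.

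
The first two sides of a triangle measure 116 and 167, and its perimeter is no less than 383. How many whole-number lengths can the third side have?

183

Triangle inequality: 51 < x < 283. Perimeter ≥ 383 gives x ≥ 383 − 116 − 167 = 100.
So 100 ≤ x < 283; integers 100 through 282: 183 values.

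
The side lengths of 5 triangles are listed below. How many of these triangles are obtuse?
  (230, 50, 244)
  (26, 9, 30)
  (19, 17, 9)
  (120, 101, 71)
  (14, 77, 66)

3

(230,50,244): 50²+230² = 55400 < 59536 = 244² → obtuse
(26,9,30): 9²+26² = 757 < 900 = 30² → obtuse
(19,17,9): 9²+17² = 370 > 361 = 19² → acute
(120,101,71): 71²+101² = 15242 > 14400 = 120² → acute
(14,77,66): 14²+66² = 4552 < 5929 = 77² → obtuse
3 of the 5 are obtuse.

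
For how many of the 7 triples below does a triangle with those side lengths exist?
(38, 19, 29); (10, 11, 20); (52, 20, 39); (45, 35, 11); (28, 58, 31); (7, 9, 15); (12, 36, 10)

(19,29,38): 19+29 > 38 → valid
(10,11,20): 10+11 > 20 → valid
(20,39,52): 20+39 > 52 → valid
(11,35,45): 11+35 > 45 → valid
(28,31,58): 28+31 > 58 → valid
(7,9,15): 7+9 > 15 → valid
(10,12,36): 10+12 ≤ 36 → not valid
6 of the 7 triples form a triangle.

6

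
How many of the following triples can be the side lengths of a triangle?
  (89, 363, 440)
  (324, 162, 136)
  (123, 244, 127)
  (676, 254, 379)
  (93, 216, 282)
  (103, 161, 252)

(89,363,440): 89+363 > 440 → valid
(136,162,324): 136+162 ≤ 324 → not valid
(123,127,244): 123+127 > 244 → valid
(254,379,676): 254+379 ≤ 676 → not valid
(93,216,282): 93+216 > 282 → valid
(103,161,252): 103+161 > 252 → valid
4 of the 6 triples form a triangle.

4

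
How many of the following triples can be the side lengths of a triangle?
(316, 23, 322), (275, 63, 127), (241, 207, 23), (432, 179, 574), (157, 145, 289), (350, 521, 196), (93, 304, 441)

4

(23,316,322): 23+316 > 322 → valid
(63,127,275): 63+127 ≤ 275 → not valid
(23,207,241): 23+207 ≤ 241 → not valid
(179,432,574): 179+432 > 574 → valid
(145,157,289): 145+157 > 289 → valid
(196,350,521): 196+350 > 521 → valid
(93,304,441): 93+304 ≤ 441 → not valid
4 of the 7 triples form a triangle.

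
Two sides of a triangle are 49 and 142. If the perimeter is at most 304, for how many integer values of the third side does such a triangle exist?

Triangle inequality: 93 < x < 191. Perimeter ≤ 304 gives x ≤ 304 − 49 − 142 = 113.
So 93 < x ≤ 113; integers 94 through 113: 20 values.

20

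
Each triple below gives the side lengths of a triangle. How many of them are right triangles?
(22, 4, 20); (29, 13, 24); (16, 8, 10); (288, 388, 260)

(22,4,20): 4²+20² = 416 < 484 = 22² → obtuse
(29,13,24): 13²+24² = 745 < 841 = 29² → obtuse
(16,8,10): 8²+10² = 164 < 256 = 16² → obtuse
(288,388,260): 260²+288² = 150544 = 388² → right
1 of the 4 is right.

1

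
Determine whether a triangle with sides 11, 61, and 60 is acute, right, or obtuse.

right

Compare the square of the longest side to the sum of squares of the other two: 11² + 60² = 3721 = 61².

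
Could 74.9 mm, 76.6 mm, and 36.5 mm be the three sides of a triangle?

Yes

The longest side is 76.6, and the other two sum to 111.4.
Since 111.4 > 76.6, the triangle inequality holds.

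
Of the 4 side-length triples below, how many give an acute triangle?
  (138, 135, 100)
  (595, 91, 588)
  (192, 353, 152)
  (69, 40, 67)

2

(138,135,100): 100²+135² = 28225 > 19044 = 138² → acute
(595,91,588): 91²+588² = 354025 = 595² → right
(192,353,152): 152+192 ≤ 353, not a triangle
(69,40,67): 40²+67² = 6089 > 4761 = 69² → acute
2 of the 4 are acute.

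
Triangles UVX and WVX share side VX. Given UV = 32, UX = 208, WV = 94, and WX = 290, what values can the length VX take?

196 < VX < 240

From triangle UVX: |32 − 208| < VX < 32 + 208, i.e. 176 < VX < 240.
From triangle WVX: 196 < VX < 384.
Both must hold, so VX lies in the intersection.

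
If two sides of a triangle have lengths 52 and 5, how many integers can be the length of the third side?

The third side lies in the open interval (47, 57).
Integers from 48 to 56 inclusive: 56 − 48 + 1 = 9.

9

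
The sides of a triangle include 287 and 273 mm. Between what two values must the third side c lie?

By the triangle inequality, c must be less than 287 + 273 = 560 and greater than |287 − 273| = 14.

14 < c < 560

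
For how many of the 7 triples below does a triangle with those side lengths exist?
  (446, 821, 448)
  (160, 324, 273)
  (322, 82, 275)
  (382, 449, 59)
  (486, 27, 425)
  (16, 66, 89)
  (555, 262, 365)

4

(446,448,821): 446+448 > 821 → valid
(160,273,324): 160+273 > 324 → valid
(82,275,322): 82+275 > 322 → valid
(59,382,449): 59+382 ≤ 449 → not valid
(27,425,486): 27+425 ≤ 486 → not valid
(16,66,89): 16+66 ≤ 89 → not valid
(262,365,555): 262+365 > 555 → valid
4 of the 7 triples form a triangle.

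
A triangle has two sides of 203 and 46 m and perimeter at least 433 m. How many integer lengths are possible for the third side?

65

Triangle inequality: 157 < x < 249. Perimeter ≥ 433 gives x ≥ 433 − 203 − 46 = 184.
So 184 ≤ x < 249; integers 184 through 248: 65 values.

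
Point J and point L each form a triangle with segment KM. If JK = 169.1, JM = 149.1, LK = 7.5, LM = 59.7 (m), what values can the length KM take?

From triangle JKM: |169.1 − 149.1| < KM < 169.1 + 149.1, i.e. 20.0 < KM < 318.2.
From triangle LKM: 52.2 < KM < 67.2.
Both must hold, so KM lies in the intersection.

52.2 < KM < 67.2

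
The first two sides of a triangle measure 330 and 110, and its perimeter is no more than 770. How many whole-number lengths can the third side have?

Triangle inequality: 220 < x < 440. Perimeter ≤ 770 gives x ≤ 770 − 330 − 110 = 330.
So 220 < x ≤ 330; integers 221 through 330: 110 values.

110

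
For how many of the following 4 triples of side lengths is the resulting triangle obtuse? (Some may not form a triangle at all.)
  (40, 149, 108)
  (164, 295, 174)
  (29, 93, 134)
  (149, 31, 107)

(40,149,108): 40+108 ≤ 149, not a triangle
(164,295,174): 164²+174² = 57172 < 87025 = 295² → obtuse
(29,93,134): 29+93 ≤ 134, not a triangle
(149,31,107): 31+107 ≤ 149, not a triangle
1 of the 4 is obtuse.

1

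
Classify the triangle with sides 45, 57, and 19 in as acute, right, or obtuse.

obtuse

Compare the square of the longest side to the sum of squares of the other two: 19² + 45² = 2386 < 3249 = 57².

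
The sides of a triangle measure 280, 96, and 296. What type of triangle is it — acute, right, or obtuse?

Compare the square of the longest side to the sum of squares of the other two: 96² + 280² = 87616 = 296².

right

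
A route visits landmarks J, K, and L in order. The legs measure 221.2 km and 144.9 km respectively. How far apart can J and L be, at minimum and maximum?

By the triangle inequality, |221.2 − 144.9| ≤ JL ≤ 221.2 + 144.9.

76.3 ≤ JL ≤ 366.1 km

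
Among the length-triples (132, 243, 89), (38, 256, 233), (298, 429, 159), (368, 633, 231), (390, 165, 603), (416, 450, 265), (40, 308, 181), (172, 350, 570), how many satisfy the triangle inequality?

(89,132,243): 89+132 ≤ 243 → not valid
(38,233,256): 38+233 > 256 → valid
(159,298,429): 159+298 > 429 → valid
(231,368,633): 231+368 ≤ 633 → not valid
(165,390,603): 165+390 ≤ 603 → not valid
(265,416,450): 265+416 > 450 → valid
(40,181,308): 40+181 ≤ 308 → not valid
(172,350,570): 172+350 ≤ 570 → not valid
3 of the 8 triples form a triangle.

3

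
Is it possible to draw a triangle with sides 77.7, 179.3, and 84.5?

No

The longest side is 179.3, but the other two sum to only 162.2.
162.2 < 179.3, so the triangle inequality fails.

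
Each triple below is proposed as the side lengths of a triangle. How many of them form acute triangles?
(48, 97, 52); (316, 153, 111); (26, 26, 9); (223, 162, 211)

2

(48,97,52): 48²+52² = 5008 < 9409 = 97² → obtuse
(316,153,111): 111+153 ≤ 316, not a triangle
(26,26,9): 9²+26² = 757 > 676 = 26² → acute
(223,162,211): 162²+211² = 70765 > 49729 = 223² → acute
2 of the 4 are acute.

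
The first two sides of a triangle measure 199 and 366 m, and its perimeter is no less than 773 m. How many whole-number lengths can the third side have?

357

Triangle inequality: 167 < x < 565. Perimeter ≥ 773 gives x ≥ 773 − 199 − 366 = 208.
So 208 ≤ x < 565; integers 208 through 564: 357 values.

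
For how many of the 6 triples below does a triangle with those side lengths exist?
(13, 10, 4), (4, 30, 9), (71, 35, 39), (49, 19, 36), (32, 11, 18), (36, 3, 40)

(4,10,13): 4+10 > 13 → valid
(4,9,30): 4+9 ≤ 30 → not valid
(35,39,71): 35+39 > 71 → valid
(19,36,49): 19+36 > 49 → valid
(11,18,32): 11+18 ≤ 32 → not valid
(3,36,40): 3+36 ≤ 40 → not valid
3 of the 6 triples form a triangle.

3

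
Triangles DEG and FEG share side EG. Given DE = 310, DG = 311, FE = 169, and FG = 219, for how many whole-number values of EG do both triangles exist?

From triangle DEG: 1 < EG < 621.
From triangle FEG: 50 < EG < 388.
Intersection: 50 < EG < 388, so integers 51 through 387: 337 values.

337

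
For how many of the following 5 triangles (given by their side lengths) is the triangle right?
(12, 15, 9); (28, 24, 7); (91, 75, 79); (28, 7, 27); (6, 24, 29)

1

(12,15,9): 9²+12² = 225 = 15² → right
(28,24,7): 7²+24² = 625 < 784 = 28² → obtuse
(91,75,79): 75²+79² = 11866 > 8281 = 91² → acute
(28,7,27): 7²+27² = 778 < 784 = 28² → obtuse
(6,24,29): 6²+24² = 612 < 841 = 29² → obtuse
1 of the 5 is right.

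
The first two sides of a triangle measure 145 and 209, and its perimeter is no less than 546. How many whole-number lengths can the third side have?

162

Triangle inequality: 64 < x < 354. Perimeter ≥ 546 gives x ≥ 546 − 145 − 209 = 192.
So 192 ≤ x < 354; integers 192 through 353: 162 values.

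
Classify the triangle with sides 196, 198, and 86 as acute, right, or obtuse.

acute

Compare the square of the longest side to the sum of squares of the other two: 86² + 196² = 45812 > 39204 = 198².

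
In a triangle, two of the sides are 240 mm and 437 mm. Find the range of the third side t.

197 < t < 677

By the triangle inequality, t must be less than 240 + 437 = 677 and greater than |240 − 437| = 197.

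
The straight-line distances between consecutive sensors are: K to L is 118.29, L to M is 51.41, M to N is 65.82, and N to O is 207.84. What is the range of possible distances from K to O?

0 ≤ KO ≤ 443.36

The maximum is all hops collinear in one direction: 118.29 + 51.41 + 65.82 + 207.84 = 443.36.
The longest hop is 207.84; the others sum to 235.52. Since 207.84 ≤ 235.52, the path can fold back on itself completely, so the minimum distance is 0.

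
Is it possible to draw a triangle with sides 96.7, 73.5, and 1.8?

No

The longest side is 96.7, but the other two sum to only 75.3.
75.3 < 96.7, so the triangle inequality fails.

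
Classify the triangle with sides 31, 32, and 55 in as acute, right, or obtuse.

Compare the square of the longest side to the sum of squares of the other two: 31² + 32² = 1985 < 3025 = 55².

obtuse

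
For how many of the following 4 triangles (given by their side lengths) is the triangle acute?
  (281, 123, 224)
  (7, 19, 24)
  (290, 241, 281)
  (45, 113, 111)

(281,123,224): 123²+224² = 65305 < 78961 = 281² → obtuse
(7,19,24): 7²+19² = 410 < 576 = 24² → obtuse
(290,241,281): 241²+281² = 137042 > 84100 = 290² → acute
(45,113,111): 45²+111² = 14346 > 12769 = 113² → acute
2 of the 4 are acute.

2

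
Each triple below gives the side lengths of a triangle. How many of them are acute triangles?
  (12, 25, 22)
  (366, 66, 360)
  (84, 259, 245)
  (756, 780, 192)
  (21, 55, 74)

1

(12,25,22): 12²+22² = 628 > 625 = 25² → acute
(366,66,360): 66²+360² = 133956 = 366² → right
(84,259,245): 84²+245² = 67081 = 259² → right
(756,780,192): 192²+756² = 608400 = 780² → right
(21,55,74): 21²+55² = 3466 < 5476 = 74² → obtuse
1 of the 5 is acute.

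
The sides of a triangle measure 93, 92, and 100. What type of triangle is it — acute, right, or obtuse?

Compare the square of the longest side to the sum of squares of the other two: 92² + 93² = 17113 > 10000 = 100².

acute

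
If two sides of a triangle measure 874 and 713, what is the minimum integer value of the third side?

The third side must be strictly greater than |874 − 713| = 161.
The smallest integer above 161 is 162.

162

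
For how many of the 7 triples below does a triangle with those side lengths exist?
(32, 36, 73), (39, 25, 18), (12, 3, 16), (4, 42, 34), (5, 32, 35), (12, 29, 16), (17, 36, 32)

3

(32,36,73): 32+36 ≤ 73 → not valid
(18,25,39): 18+25 > 39 → valid
(3,12,16): 3+12 ≤ 16 → not valid
(4,34,42): 4+34 ≤ 42 → not valid
(5,32,35): 5+32 > 35 → valid
(12,16,29): 12+16 ≤ 29 → not valid
(17,32,36): 17+32 > 36 → valid
3 of the 7 triples form a triangle.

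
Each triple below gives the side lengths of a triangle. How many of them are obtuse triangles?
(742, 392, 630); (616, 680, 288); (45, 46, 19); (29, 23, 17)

1

(742,392,630): 392²+630² = 550564 = 742² → right
(616,680,288): 288²+616² = 462400 = 680² → right
(45,46,19): 19²+45² = 2386 > 2116 = 46² → acute
(29,23,17): 17²+23² = 818 < 841 = 29² → obtuse
1 of the 4 is obtuse.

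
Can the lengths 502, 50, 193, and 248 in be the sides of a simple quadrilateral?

No

For a quadrilateral, each side must be shorter than the sum of the others.
Here the longest side is 502, but the remaining 3 sides sum to only 491.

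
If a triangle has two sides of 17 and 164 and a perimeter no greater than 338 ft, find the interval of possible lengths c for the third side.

147 < c ≤ 157

Triangle inequality alone gives 147 < c < 181.
The perimeter condition gives c ≤ 338 − 17 − 164 = 157.
Intersecting the two: 147 < c ≤ 157.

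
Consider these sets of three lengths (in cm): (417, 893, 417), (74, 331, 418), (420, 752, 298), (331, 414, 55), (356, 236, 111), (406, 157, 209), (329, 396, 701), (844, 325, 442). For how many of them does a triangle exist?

1

(417,417,893): 417+417 ≤ 893 → not valid
(74,331,418): 74+331 ≤ 418 → not valid
(298,420,752): 298+420 ≤ 752 → not valid
(55,331,414): 55+331 ≤ 414 → not valid
(111,236,356): 111+236 ≤ 356 → not valid
(157,209,406): 157+209 ≤ 406 → not valid
(329,396,701): 329+396 > 701 → valid
(325,442,844): 325+442 ≤ 844 → not valid
1 of the 8 triples forms a triangle.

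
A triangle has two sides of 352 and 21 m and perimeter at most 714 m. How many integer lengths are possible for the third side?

10

Triangle inequality: 331 < x < 373. Perimeter ≤ 714 gives x ≤ 714 − 352 − 21 = 341.
So 331 < x ≤ 341; integers 332 through 341: 10 values.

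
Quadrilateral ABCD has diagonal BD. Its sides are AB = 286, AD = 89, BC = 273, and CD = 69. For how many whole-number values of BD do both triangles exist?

137

From triangle ABD: 197 < BD < 375.
From triangle CBD: 204 < BD < 342.
Intersection: 204 < BD < 342, so integers 205 through 341: 137 values.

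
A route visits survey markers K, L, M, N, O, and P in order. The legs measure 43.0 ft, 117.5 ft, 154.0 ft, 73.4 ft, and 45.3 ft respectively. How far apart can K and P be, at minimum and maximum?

The maximum is all hops collinear in one direction: 43.0 + 117.5 + 154.0 + 73.4 + 45.3 = 433.2.
The longest hop is 154.0; the others sum to 279.2. Since 154.0 ≤ 279.2, the path can fold back on itself completely, so the minimum distance is 0.

0 ≤ KP ≤ 433.2 ft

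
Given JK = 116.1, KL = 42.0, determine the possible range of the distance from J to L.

74.1 ≤ JL ≤ 158.1

By the triangle inequality, |116.1 − 42.0| ≤ JL ≤ 116.1 + 42.0.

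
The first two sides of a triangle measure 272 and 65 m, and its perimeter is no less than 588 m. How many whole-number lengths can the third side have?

86

Triangle inequality: 207 < x < 337. Perimeter ≥ 588 gives x ≥ 588 − 272 − 65 = 251.
So 251 ≤ x < 337; integers 251 through 336: 86 values.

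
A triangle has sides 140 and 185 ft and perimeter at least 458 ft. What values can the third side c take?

Triangle inequality alone gives 45 < c < 325.
The perimeter condition gives c ≥ 458 − 140 − 185 = 133.
Intersecting the two: 133 ≤ c < 325.

133 ≤ c < 325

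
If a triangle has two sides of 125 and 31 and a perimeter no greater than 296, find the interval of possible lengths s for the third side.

94 < s ≤ 140

Triangle inequality alone gives 94 < s < 156.
The perimeter condition gives s ≤ 296 − 125 − 31 = 140.
Intersecting the two: 94 < s ≤ 140.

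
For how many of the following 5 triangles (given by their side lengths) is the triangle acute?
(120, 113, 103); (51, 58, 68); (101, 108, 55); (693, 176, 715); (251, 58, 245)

4

(120,113,103): 103²+113² = 23378 > 14400 = 120² → acute
(51,58,68): 51²+58² = 5965 > 4624 = 68² → acute
(101,108,55): 55²+101² = 13226 > 11664 = 108² → acute
(693,176,715): 176²+693² = 511225 = 715² → right
(251,58,245): 58²+245² = 63389 > 63001 = 251² → acute
4 of the 5 are acute.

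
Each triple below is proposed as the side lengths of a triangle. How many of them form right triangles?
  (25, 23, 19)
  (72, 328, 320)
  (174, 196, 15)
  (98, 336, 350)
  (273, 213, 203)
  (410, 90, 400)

3

(25,23,19): 19²+23² = 890 > 625 = 25² → acute
(72,328,320): 72²+320² = 107584 = 328² → right
(174,196,15): 15+174 ≤ 196, not a triangle
(98,336,350): 98²+336² = 122500 = 350² → right
(273,213,203): 203²+213² = 86578 > 74529 = 273² → acute
(410,90,400): 90²+400² = 168100 = 410² → right
3 of the 6 are right.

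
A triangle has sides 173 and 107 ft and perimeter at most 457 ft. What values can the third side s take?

66 < s ≤ 177 ft

Triangle inequality alone gives 66 < s < 280.
The perimeter condition gives s ≤ 457 − 173 − 107 = 177.
Intersecting the two: 66 < s ≤ 177.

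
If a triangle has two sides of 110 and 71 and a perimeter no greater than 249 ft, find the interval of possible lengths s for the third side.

39 < s ≤ 68

Triangle inequality alone gives 39 < s < 181.
The perimeter condition gives s ≤ 249 − 110 − 71 = 68.
Intersecting the two: 39 < s ≤ 68.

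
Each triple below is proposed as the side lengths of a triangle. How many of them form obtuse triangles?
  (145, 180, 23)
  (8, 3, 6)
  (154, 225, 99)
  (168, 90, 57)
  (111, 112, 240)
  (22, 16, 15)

3

(145,180,23): 23+145 ≤ 180, not a triangle
(8,3,6): 3²+6² = 45 < 64 = 8² → obtuse
(154,225,99): 99²+154² = 33517 < 50625 = 225² → obtuse
(168,90,57): 57+90 ≤ 168, not a triangle
(111,112,240): 111+112 ≤ 240, not a triangle
(22,16,15): 15²+16² = 481 < 484 = 22² → obtuse
3 of the 6 are obtuse.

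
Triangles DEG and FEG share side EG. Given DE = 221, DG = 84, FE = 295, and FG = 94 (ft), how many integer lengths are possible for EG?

103

From triangle DEG: 137 < EG < 305.
From triangle FEG: 201 < EG < 389.
Intersection: 201 < EG < 305, so integers 202 through 304: 103 values.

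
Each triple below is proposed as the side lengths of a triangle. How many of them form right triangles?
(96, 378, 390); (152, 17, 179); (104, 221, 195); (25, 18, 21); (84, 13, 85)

(96,378,390): 96²+378² = 152100 = 390² → right
(152,17,179): 17+152 ≤ 179, not a triangle
(104,221,195): 104²+195² = 48841 = 221² → right
(25,18,21): 18²+21² = 765 > 625 = 25² → acute
(84,13,85): 13²+84² = 7225 = 85² → right
3 of the 5 are right.

3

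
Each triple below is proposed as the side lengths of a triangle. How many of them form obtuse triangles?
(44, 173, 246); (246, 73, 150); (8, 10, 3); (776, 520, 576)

1

(44,173,246): 44+173 ≤ 246, not a triangle
(246,73,150): 73+150 ≤ 246, not a triangle
(8,10,3): 3²+8² = 73 < 100 = 10² → obtuse
(776,520,576): 520²+576² = 602176 = 776² → right
1 of the 4 is obtuse.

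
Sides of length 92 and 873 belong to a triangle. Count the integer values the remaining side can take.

183

The third side lies in the open interval (781, 965).
Integers from 782 to 964 inclusive: 964 − 782 + 1 = 183.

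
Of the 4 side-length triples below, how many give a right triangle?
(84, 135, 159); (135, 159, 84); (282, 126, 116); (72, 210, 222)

3

(84,135,159): 84²+135² = 25281 = 159² → right
(135,159,84): 84²+135² = 25281 = 159² → right
(282,126,116): 116+126 ≤ 282, not a triangle
(72,210,222): 72²+210² = 49284 = 222² → right
3 of the 4 are right.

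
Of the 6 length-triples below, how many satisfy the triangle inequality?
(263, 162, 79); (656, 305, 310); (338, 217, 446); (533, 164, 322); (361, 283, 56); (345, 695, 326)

(79,162,263): 79+162 ≤ 263 → not valid
(305,310,656): 305+310 ≤ 656 → not valid
(217,338,446): 217+338 > 446 → valid
(164,322,533): 164+322 ≤ 533 → not valid
(56,283,361): 56+283 ≤ 361 → not valid
(326,345,695): 326+345 ≤ 695 → not valid
1 of the 6 triples forms a triangle.

1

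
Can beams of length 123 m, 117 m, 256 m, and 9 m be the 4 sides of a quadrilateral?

For a quadrilateral, each side must be shorter than the sum of the others.
Here the longest side is 256, but the remaining 3 sides sum to only 249.

No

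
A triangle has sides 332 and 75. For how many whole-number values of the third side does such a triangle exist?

The third side lies in the open interval (257, 407).
Integers from 258 to 406 inclusive: 406 − 258 + 1 = 149.

149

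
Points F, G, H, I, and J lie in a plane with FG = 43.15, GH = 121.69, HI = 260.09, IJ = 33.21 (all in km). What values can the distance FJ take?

The maximum is all hops collinear in one direction: 43.15 + 121.69 + 260.09 + 33.21 = 458.14.
The longest hop is 260.09; the others sum to 198.05. Folding the others back against it leaves at least 260.09 − 198.05 = 62.04.

62.04 ≤ FJ ≤ 458.14 km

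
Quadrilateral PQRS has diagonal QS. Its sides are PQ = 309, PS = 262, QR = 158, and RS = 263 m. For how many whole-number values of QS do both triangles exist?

From triangle PQS: 47 < QS < 571.
From triangle RQS: 105 < QS < 421.
Intersection: 105 < QS < 421, so integers 106 through 420: 315 values.

315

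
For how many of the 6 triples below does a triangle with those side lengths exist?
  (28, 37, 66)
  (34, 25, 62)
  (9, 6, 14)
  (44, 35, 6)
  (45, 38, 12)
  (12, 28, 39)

(28,37,66): 28+37 ≤ 66 → not valid
(25,34,62): 25+34 ≤ 62 → not valid
(6,9,14): 6+9 > 14 → valid
(6,35,44): 6+35 ≤ 44 → not valid
(12,38,45): 12+38 > 45 → valid
(12,28,39): 12+28 > 39 → valid
3 of the 6 triples form a triangle.

3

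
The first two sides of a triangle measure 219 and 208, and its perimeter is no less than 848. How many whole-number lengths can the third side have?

Triangle inequality: 11 < x < 427. Perimeter ≥ 848 gives x ≥ 848 − 219 − 208 = 421.
So 421 ≤ x < 427; integers 421 through 426: 6 values.

6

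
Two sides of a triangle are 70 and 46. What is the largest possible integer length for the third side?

115

The third side must be strictly less than 70 + 46 = 116.
The largest integer below 116 is 115.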